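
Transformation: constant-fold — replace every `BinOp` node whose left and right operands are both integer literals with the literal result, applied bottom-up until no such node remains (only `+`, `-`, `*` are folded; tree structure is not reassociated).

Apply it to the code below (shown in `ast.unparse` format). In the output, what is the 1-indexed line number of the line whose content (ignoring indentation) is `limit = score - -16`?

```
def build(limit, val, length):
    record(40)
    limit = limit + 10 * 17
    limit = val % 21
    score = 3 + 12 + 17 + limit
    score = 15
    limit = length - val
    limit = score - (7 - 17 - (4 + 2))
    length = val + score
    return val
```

8

Transformed code:
def build(limit, val, length):
    record(40)
    limit = limit + 170
    limit = val % 21
    score = 32 + limit
    score = 15
    limit = length - val
    limit = score - -16
    length = val + score
    return val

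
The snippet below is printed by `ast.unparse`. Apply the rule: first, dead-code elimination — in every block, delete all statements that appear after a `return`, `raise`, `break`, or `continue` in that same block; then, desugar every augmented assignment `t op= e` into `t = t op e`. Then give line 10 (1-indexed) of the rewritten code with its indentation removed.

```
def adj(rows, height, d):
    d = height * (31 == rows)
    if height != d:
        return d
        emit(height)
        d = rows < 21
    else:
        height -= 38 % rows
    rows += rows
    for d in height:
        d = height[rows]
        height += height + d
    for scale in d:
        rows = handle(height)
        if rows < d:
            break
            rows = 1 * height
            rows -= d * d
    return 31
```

Transformed code:
def adj(rows, height, d):
    d = height * (31 == rows)
    if height != d:
        return d
    else:
        height = height - 38 % rows
    rows = rows + rows
    for d in height:
        d = height[rows]
        height = height + (height + d)
    for scale in d:
        rows = handle(height)
        if rows < d:
            break
    return 31

height = height + (height + d)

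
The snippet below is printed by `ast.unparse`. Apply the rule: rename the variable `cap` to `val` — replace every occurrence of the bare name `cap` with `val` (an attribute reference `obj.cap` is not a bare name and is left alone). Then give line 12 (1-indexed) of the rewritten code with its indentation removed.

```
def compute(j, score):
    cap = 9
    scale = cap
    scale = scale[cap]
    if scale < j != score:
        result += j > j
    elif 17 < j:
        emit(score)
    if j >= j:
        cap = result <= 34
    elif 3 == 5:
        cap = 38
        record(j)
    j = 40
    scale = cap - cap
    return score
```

Transformed code:
def compute(j, score):
    val = 9
    scale = val
    scale = scale[val]
    if scale < j != score:
        result += j > j
    elif 17 < j:
        emit(score)
    if j >= j:
        val = result <= 34
    elif 3 == 5:
        val = 38
        record(j)
    j = 40
    scale = val - val
    return score

val = 38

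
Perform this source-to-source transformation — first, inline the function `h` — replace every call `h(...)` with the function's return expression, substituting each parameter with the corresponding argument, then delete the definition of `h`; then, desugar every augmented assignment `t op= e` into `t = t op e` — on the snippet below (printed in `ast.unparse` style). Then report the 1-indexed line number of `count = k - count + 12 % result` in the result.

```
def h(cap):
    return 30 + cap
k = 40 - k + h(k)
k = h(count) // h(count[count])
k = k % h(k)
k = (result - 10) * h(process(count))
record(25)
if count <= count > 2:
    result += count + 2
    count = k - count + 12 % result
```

Transformed code:
k = 40 - k + (30 + k)
k = (30 + count) // (30 + count[count])
k = k % (30 + k)
k = (result - 10) * (30 + process(count))
record(25)
if count <= count > 2:
    result = result + (count + 2)
    count = k - count + 12 % result

8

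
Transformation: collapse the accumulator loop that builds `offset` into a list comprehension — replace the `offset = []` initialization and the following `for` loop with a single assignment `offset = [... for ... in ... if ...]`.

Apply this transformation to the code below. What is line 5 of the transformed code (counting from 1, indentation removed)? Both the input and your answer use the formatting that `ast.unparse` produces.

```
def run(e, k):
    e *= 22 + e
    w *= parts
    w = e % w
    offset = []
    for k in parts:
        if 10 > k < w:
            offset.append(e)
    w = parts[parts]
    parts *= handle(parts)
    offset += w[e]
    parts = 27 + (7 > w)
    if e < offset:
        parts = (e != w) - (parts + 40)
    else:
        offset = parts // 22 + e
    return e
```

offset = [e for k in parts if 10 > k < w]

Transformed code:
def run(e, k):
    e *= 22 + e
    w *= parts
    w = e % w
    offset = [e for k in parts if 10 > k < w]
    w = parts[parts]
    parts *= handle(parts)
    offset += w[e]
    parts = 27 + (7 > w)
    if e < offset:
        parts = (e != w) - (parts + 40)
    else:
        offset = parts // 22 + e
    return e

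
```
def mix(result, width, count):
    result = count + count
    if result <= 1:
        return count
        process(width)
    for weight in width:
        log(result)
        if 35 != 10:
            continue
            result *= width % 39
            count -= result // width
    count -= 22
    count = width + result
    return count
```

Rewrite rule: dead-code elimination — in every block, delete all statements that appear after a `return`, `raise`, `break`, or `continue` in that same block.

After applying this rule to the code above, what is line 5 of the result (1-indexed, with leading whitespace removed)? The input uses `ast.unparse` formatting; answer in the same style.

Transformed code:
def mix(result, width, count):
    result = count + count
    if result <= 1:
        return count
    for weight in width:
        log(result)
        if 35 != 10:
            continue
    count -= 22
    count = width + result
    return count

for weight in width:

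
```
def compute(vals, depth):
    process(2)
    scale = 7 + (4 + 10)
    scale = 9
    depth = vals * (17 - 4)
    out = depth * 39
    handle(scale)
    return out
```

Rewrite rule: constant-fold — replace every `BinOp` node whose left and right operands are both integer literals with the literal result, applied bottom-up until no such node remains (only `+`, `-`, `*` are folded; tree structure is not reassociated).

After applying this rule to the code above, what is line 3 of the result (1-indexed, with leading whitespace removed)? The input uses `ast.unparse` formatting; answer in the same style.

Transformed code:
def compute(vals, depth):
    process(2)
    scale = 21
    scale = 9
    depth = vals * 13
    out = depth * 39
    handle(scale)
    return out

scale = 21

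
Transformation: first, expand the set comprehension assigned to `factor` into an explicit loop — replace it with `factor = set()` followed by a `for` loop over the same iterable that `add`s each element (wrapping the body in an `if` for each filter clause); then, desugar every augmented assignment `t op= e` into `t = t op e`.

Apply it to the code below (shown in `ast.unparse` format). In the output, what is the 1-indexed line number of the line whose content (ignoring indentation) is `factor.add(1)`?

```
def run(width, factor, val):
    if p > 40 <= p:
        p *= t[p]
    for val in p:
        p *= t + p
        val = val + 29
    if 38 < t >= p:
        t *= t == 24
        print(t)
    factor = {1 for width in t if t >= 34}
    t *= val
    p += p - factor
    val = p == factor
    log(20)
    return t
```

Transformed code:
def run(width, factor, val):
    if p > 40 <= p:
        p = p * t[p]
    for val in p:
        p = p * (t + p)
        val = val + 29
    if 38 < t >= p:
        t = t * (t == 24)
        print(t)
    factor = set()
    for width in t:
        if t >= 34:
            factor.add(1)
    t = t * val
    p = p + (p - factor)
    val = p == factor
    log(20)
    return t

13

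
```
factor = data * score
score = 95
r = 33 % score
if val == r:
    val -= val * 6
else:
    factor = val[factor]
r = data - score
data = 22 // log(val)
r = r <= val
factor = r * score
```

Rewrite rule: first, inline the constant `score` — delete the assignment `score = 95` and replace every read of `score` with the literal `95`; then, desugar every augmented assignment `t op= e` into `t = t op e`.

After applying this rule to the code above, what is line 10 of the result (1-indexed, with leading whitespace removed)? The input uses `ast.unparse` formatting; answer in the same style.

Transformed code:
factor = data * 95
r = 33 % 95
if val == r:
    val = val - val * 6
else:
    factor = val[factor]
r = data - 95
data = 22 // log(val)
r = r <= val
factor = r * 95

factor = r * 95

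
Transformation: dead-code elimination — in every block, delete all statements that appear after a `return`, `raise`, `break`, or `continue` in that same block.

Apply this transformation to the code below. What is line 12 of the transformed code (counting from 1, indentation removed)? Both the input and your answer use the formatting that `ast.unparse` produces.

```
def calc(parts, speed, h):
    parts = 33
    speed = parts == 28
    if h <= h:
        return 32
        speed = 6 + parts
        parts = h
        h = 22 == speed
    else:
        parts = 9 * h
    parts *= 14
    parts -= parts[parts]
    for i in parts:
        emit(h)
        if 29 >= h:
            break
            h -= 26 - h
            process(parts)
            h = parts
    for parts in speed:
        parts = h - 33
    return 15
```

if 29 >= h:

Transformed code:
def calc(parts, speed, h):
    parts = 33
    speed = parts == 28
    if h <= h:
        return 32
    else:
        parts = 9 * h
    parts *= 14
    parts -= parts[parts]
    for i in parts:
        emit(h)
        if 29 >= h:
            break
    for parts in speed:
        parts = h - 33
    return 15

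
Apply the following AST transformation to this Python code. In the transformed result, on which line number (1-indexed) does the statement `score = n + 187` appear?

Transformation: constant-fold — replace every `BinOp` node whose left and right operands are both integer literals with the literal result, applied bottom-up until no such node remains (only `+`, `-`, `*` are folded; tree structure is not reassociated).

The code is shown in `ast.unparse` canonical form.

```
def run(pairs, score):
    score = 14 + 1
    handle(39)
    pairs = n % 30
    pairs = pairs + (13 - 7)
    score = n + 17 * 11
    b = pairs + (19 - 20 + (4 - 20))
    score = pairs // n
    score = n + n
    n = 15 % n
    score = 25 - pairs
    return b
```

Transformed code:
def run(pairs, score):
    score = 15
    handle(39)
    pairs = n % 30
    pairs = pairs + 6
    score = n + 187
    b = pairs + -17
    score = pairs // n
    score = n + n
    n = 15 % n
    score = 25 - pairs
    return b

6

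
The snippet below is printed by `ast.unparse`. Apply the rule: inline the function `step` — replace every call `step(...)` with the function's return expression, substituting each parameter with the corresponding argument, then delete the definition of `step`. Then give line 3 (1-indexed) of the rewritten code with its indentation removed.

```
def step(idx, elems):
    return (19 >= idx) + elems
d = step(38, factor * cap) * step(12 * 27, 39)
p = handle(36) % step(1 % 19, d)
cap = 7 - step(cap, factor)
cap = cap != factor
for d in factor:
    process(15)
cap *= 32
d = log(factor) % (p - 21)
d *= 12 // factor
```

cap = 7 - ((19 >= cap) + factor)

Transformed code:
d = ((19 >= 38) + factor * cap) * ((19 >= 12 * 27) + 39)
p = handle(36) % ((19 >= 1 % 19) + d)
cap = 7 - ((19 >= cap) + factor)
cap = cap != factor
for d in factor:
    process(15)
cap *= 32
d = log(factor) % (p - 21)
d *= 12 // factor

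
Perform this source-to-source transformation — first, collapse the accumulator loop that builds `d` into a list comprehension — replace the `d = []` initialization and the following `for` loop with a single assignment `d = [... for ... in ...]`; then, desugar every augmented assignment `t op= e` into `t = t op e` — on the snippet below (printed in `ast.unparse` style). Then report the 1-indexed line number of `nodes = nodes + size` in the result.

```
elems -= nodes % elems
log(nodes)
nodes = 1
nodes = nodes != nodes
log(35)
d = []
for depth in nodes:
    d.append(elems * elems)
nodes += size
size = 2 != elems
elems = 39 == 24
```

Transformed code:
elems = elems - nodes % elems
log(nodes)
nodes = 1
nodes = nodes != nodes
log(35)
d = [elems * elems for depth in nodes]
nodes = nodes + size
size = 2 != elems
elems = 39 == 24

7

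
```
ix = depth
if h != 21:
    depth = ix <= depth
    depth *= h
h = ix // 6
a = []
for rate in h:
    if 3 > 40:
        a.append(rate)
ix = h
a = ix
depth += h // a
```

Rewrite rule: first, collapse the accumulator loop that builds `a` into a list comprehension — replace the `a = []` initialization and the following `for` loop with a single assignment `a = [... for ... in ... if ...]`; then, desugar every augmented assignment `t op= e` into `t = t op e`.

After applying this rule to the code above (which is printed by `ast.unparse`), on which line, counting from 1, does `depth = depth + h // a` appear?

Transformed code:
ix = depth
if h != 21:
    depth = ix <= depth
    depth = depth * h
h = ix // 6
a = [rate for rate in h if 3 > 40]
ix = h
a = ix
depth = depth + h // a

9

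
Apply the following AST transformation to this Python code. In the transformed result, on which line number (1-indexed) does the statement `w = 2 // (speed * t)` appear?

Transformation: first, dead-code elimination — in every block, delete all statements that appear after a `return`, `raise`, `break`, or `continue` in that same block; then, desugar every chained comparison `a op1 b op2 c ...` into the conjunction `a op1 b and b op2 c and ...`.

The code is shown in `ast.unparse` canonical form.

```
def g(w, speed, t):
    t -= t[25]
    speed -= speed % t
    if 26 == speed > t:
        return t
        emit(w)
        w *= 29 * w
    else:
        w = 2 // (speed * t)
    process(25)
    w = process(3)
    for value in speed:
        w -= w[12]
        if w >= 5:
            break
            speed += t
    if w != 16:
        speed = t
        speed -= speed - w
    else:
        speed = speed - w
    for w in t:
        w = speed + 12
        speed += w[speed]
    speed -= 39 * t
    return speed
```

7

Transformed code:
def g(w, speed, t):
    t -= t[25]
    speed -= speed % t
    if 26 == speed and speed > t:
        return t
    else:
        w = 2 // (speed * t)
    process(25)
    w = process(3)
    for value in speed:
        w -= w[12]
        if w >= 5:
            break
    if w != 16:
        speed = t
        speed -= speed - w
    else:
        speed = speed - w
    for w in t:
        w = speed + 12
        speed += w[speed]
    speed -= 39 * t
    return speed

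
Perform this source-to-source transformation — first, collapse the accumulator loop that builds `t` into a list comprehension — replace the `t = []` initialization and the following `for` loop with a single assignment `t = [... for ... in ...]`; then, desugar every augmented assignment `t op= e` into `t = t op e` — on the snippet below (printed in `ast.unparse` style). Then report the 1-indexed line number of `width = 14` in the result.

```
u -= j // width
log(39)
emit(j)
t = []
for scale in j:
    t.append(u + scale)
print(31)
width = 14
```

6

Transformed code:
u = u - j // width
log(39)
emit(j)
t = [u + scale for scale in j]
print(31)
width = 14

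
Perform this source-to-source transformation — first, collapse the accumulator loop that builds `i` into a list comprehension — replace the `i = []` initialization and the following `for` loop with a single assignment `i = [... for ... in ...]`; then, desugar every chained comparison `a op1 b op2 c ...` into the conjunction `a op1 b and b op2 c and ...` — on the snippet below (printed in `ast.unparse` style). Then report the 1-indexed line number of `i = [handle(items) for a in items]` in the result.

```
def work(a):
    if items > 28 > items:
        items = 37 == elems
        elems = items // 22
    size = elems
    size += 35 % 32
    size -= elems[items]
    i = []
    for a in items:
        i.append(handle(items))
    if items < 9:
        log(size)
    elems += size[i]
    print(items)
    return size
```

Transformed code:
def work(a):
    if items > 28 and 28 > items:
        items = 37 == elems
        elems = items // 22
    size = elems
    size += 35 % 32
    size -= elems[items]
    i = [handle(items) for a in items]
    if items < 9:
        log(size)
    elems += size[i]
    print(items)
    return size

8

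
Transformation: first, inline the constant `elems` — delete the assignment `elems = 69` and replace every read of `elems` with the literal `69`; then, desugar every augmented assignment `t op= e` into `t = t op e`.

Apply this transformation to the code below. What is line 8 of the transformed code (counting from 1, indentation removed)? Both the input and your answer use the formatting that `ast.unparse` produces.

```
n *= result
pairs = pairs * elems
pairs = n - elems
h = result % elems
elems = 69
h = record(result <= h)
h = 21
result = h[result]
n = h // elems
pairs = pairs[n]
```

Transformed code:
n = n * result
pairs = pairs * 69
pairs = n - 69
h = result % 69
h = record(result <= h)
h = 21
result = h[result]
n = h // 69
pairs = pairs[n]

n = h // 69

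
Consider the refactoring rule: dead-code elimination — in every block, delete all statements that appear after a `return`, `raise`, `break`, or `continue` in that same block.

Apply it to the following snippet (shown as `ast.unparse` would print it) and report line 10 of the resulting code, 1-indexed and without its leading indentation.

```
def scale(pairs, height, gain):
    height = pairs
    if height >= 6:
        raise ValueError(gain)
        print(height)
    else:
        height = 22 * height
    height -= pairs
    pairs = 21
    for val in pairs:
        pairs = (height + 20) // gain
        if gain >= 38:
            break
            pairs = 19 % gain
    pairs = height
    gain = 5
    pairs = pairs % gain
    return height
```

Transformed code:
def scale(pairs, height, gain):
    height = pairs
    if height >= 6:
        raise ValueError(gain)
    else:
        height = 22 * height
    height -= pairs
    pairs = 21
    for val in pairs:
        pairs = (height + 20) // gain
        if gain >= 38:
            break
    pairs = height
    gain = 5
    pairs = pairs % gain
    return height

pairs = (height + 20) // gain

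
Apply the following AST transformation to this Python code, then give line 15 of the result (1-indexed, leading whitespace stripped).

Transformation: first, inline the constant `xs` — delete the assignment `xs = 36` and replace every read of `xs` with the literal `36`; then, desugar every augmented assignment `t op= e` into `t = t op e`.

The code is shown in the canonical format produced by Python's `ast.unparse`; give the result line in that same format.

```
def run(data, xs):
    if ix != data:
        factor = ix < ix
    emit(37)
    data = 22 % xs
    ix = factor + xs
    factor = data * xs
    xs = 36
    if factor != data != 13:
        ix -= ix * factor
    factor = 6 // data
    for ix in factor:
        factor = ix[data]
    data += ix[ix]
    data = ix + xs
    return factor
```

Transformed code:
def run(data, xs):
    if ix != data:
        factor = ix < ix
    emit(37)
    data = 22 % 36
    ix = factor + 36
    factor = data * 36
    if factor != data != 13:
        ix = ix - ix * factor
    factor = 6 // data
    for ix in factor:
        factor = ix[data]
    data = data + ix[ix]
    data = ix + 36
    return factor

return factor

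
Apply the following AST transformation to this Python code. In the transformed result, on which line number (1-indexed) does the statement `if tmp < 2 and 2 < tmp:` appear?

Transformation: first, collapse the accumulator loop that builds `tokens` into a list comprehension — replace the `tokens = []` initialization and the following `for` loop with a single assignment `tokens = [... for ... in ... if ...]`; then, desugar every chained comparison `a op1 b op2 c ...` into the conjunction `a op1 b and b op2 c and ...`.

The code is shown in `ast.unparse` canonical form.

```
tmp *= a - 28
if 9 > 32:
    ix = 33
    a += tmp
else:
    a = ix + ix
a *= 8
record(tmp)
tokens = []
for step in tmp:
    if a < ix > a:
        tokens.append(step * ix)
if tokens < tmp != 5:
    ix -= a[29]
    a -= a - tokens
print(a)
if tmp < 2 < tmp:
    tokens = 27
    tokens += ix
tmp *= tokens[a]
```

Transformed code:
tmp *= a - 28
if 9 > 32:
    ix = 33
    a += tmp
else:
    a = ix + ix
a *= 8
record(tmp)
tokens = [step * ix for step in tmp if a < ix and ix > a]
if tokens < tmp and tmp != 5:
    ix -= a[29]
    a -= a - tokens
print(a)
if tmp < 2 and 2 < tmp:
    tokens = 27
    tokens += ix
tmp *= tokens[a]

14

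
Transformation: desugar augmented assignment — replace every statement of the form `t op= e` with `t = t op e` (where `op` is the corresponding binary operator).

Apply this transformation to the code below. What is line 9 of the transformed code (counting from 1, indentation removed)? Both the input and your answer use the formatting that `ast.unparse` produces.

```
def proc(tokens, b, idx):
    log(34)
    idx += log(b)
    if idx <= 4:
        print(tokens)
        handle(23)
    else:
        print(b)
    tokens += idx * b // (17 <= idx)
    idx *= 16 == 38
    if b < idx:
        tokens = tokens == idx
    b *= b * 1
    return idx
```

Transformed code:
def proc(tokens, b, idx):
    log(34)
    idx = idx + log(b)
    if idx <= 4:
        print(tokens)
        handle(23)
    else:
        print(b)
    tokens = tokens + idx * b // (17 <= idx)
    idx = idx * (16 == 38)
    if b < idx:
        tokens = tokens == idx
    b = b * (b * 1)
    return idx

tokens = tokens + idx * b // (17 <= idx)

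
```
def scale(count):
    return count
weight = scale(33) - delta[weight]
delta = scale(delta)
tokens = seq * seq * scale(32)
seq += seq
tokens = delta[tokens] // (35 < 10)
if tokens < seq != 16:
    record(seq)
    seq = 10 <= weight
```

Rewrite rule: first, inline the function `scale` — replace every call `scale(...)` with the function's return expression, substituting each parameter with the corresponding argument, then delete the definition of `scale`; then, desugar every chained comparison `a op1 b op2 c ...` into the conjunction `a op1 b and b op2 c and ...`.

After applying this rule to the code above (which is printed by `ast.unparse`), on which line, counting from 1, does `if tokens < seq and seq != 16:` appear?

Transformed code:
weight = 33 - delta[weight]
delta = delta
tokens = seq * seq * 32
seq += seq
tokens = delta[tokens] // (35 < 10)
if tokens < seq and seq != 16:
    record(seq)
    seq = 10 <= weight

6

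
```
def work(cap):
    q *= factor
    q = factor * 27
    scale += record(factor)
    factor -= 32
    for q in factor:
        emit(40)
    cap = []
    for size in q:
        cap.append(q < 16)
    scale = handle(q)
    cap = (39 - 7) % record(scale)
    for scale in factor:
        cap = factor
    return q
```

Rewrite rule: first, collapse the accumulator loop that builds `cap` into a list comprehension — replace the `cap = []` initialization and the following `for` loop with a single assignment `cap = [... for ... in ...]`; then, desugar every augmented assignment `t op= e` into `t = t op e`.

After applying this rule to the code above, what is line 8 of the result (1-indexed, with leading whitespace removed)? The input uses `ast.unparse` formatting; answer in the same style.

cap = [q < 16 for size in q]

Transformed code:
def work(cap):
    q = q * factor
    q = factor * 27
    scale = scale + record(factor)
    factor = factor - 32
    for q in factor:
        emit(40)
    cap = [q < 16 for size in q]
    scale = handle(q)
    cap = (39 - 7) % record(scale)
    for scale in factor:
        cap = factor
    return q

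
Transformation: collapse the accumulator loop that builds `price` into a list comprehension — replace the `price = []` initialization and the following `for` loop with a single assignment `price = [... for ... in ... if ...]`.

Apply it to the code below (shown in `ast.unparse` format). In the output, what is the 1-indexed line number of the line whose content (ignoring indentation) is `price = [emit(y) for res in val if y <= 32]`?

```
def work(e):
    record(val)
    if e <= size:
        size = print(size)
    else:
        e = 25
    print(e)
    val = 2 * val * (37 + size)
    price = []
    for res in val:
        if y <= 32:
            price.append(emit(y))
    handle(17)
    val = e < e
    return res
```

9

Transformed code:
def work(e):
    record(val)
    if e <= size:
        size = print(size)
    else:
        e = 25
    print(e)
    val = 2 * val * (37 + size)
    price = [emit(y) for res in val if y <= 32]
    handle(17)
    val = e < e
    return res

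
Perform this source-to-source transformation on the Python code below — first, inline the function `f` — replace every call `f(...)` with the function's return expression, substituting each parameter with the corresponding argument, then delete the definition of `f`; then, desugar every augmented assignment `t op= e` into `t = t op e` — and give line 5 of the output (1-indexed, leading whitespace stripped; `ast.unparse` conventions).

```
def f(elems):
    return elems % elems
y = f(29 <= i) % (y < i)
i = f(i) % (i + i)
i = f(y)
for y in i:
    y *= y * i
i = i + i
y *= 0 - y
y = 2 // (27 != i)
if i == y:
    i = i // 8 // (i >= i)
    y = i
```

Transformed code:
y = (29 <= i) % (29 <= i) % (y < i)
i = i % i % (i + i)
i = y % y
for y in i:
    y = y * (y * i)
i = i + i
y = y * (0 - y)
y = 2 // (27 != i)
if i == y:
    i = i // 8 // (i >= i)
    y = i

y = y * (y * i)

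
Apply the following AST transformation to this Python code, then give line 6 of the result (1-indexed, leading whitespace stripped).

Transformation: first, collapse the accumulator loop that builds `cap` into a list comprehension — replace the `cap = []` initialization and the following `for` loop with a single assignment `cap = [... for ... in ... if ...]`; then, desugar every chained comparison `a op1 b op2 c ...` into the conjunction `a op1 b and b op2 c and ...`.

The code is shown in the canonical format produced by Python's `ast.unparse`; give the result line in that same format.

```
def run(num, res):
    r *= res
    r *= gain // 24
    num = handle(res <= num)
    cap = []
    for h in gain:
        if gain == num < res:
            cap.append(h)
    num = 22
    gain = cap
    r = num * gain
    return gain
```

num = 22

Transformed code:
def run(num, res):
    r *= res
    r *= gain // 24
    num = handle(res <= num)
    cap = [h for h in gain if gain == num and num < res]
    num = 22
    gain = cap
    r = num * gain
    return gain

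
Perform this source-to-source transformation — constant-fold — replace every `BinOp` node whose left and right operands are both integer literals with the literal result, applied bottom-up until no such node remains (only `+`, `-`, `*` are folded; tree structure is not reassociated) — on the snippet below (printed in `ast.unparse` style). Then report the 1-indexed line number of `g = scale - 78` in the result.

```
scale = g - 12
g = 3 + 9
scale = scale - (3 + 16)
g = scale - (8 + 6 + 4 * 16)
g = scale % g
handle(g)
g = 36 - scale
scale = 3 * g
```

Transformed code:
scale = g - 12
g = 12
scale = scale - 19
g = scale - 78
g = scale % g
handle(g)
g = 36 - scale
scale = 3 * g

4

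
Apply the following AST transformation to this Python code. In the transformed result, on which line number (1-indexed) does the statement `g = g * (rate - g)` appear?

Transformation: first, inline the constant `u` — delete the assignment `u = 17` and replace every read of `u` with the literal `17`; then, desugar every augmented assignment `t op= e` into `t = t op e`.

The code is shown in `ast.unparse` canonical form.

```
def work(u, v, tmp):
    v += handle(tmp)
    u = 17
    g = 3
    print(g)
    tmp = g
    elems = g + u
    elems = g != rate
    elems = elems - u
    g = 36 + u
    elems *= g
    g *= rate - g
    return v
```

11

Transformed code:
def work(u, v, tmp):
    v = v + handle(tmp)
    g = 3
    print(g)
    tmp = g
    elems = g + 17
    elems = g != rate
    elems = elems - 17
    g = 36 + 17
    elems = elems * g
    g = g * (rate - g)
    return v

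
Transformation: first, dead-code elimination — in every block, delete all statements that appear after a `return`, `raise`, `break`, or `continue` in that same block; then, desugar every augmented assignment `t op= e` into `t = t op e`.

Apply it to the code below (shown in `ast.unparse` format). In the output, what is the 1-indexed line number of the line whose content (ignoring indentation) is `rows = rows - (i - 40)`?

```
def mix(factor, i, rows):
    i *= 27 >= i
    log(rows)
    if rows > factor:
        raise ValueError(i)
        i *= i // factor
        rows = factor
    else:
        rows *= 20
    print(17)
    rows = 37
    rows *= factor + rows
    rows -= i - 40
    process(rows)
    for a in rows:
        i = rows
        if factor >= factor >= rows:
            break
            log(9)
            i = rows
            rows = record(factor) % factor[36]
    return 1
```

Transformed code:
def mix(factor, i, rows):
    i = i * (27 >= i)
    log(rows)
    if rows > factor:
        raise ValueError(i)
    else:
        rows = rows * 20
    print(17)
    rows = 37
    rows = rows * (factor + rows)
    rows = rows - (i - 40)
    process(rows)
    for a in rows:
        i = rows
        if factor >= factor >= rows:
            break
    return 1

11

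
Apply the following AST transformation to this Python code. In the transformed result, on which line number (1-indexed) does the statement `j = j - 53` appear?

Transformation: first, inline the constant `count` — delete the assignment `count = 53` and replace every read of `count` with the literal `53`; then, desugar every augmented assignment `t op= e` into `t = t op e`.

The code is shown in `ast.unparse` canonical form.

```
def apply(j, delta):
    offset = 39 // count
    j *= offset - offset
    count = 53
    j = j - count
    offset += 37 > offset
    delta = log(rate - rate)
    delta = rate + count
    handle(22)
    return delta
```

4

Transformed code:
def apply(j, delta):
    offset = 39 // 53
    j = j * (offset - offset)
    j = j - 53
    offset = offset + (37 > offset)
    delta = log(rate - rate)
    delta = rate + 53
    handle(22)
    return delta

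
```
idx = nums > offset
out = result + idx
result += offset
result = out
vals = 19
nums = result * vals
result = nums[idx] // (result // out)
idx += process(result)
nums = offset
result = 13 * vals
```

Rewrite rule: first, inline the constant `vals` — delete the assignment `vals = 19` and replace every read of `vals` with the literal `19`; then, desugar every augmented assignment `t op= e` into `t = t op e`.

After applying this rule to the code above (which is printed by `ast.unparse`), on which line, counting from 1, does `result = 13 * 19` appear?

Transformed code:
idx = nums > offset
out = result + idx
result = result + offset
result = out
nums = result * 19
result = nums[idx] // (result // out)
idx = idx + process(result)
nums = offset
result = 13 * 19

9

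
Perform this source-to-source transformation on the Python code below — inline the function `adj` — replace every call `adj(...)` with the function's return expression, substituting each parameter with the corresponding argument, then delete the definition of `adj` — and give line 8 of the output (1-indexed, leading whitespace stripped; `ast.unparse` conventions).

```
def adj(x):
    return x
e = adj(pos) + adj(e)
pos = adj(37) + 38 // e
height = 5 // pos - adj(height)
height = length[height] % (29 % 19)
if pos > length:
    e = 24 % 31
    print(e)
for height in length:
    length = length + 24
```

for height in length:

Transformed code:
e = pos + e
pos = 37 + 38 // e
height = 5 // pos - height
height = length[height] % (29 % 19)
if pos > length:
    e = 24 % 31
    print(e)
for height in length:
    length = length + 24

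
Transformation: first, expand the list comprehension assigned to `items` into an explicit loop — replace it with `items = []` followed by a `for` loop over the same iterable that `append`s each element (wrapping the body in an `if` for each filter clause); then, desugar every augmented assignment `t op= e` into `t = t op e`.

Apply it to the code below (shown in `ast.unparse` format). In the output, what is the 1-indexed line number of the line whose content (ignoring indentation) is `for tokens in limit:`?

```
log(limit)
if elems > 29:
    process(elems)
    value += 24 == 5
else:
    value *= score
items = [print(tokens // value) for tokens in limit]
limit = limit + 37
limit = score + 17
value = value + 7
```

8

Transformed code:
log(limit)
if elems > 29:
    process(elems)
    value = value + (24 == 5)
else:
    value = value * score
items = []
for tokens in limit:
    items.append(print(tokens // value))
limit = limit + 37
limit = score + 17
value = value + 7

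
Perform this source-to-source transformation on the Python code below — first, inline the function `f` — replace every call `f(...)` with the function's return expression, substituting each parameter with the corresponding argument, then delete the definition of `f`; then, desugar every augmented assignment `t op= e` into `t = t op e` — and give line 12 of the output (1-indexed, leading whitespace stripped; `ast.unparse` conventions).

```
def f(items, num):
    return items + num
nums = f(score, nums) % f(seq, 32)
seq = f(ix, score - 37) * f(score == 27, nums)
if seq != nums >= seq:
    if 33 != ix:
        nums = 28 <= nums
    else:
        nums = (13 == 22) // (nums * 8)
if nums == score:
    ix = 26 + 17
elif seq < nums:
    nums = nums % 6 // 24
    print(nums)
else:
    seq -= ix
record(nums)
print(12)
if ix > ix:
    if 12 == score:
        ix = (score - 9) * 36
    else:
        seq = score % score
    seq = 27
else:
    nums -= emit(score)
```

print(nums)

Transformed code:
nums = (score + nums) % (seq + 32)
seq = (ix + (score - 37)) * ((score == 27) + nums)
if seq != nums >= seq:
    if 33 != ix:
        nums = 28 <= nums
    else:
        nums = (13 == 22) // (nums * 8)
if nums == score:
    ix = 26 + 17
elif seq < nums:
    nums = nums % 6 // 24
    print(nums)
else:
    seq = seq - ix
record(nums)
print(12)
if ix > ix:
    if 12 == score:
        ix = (score - 9) * 36
    else:
        seq = score % score
    seq = 27
else:
    nums = nums - emit(score)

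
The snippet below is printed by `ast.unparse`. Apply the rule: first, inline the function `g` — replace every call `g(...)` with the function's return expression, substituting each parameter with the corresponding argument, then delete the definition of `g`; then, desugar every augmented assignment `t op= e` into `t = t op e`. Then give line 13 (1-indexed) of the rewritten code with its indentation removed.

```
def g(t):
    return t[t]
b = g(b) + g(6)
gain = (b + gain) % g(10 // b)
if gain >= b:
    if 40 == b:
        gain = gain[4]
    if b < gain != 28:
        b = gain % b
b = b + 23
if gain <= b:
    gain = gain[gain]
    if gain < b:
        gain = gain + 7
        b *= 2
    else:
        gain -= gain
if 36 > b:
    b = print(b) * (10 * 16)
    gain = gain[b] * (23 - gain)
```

Transformed code:
b = b[b] + 6[6]
gain = (b + gain) % (10 // b)[10 // b]
if gain >= b:
    if 40 == b:
        gain = gain[4]
    if b < gain != 28:
        b = gain % b
b = b + 23
if gain <= b:
    gain = gain[gain]
    if gain < b:
        gain = gain + 7
        b = b * 2
    else:
        gain = gain - gain
if 36 > b:
    b = print(b) * (10 * 16)
    gain = gain[b] * (23 - gain)

b = b * 2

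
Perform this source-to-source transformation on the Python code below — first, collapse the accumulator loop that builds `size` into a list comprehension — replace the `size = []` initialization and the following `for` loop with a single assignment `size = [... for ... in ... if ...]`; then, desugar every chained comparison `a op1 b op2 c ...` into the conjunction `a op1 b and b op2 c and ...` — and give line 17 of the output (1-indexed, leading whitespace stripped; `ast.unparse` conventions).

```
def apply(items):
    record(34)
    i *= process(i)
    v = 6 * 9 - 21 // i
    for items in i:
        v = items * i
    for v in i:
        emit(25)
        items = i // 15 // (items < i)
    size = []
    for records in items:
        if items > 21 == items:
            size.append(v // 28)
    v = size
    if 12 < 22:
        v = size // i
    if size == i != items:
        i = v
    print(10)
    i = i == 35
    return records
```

i = i == 35

Transformed code:
def apply(items):
    record(34)
    i *= process(i)
    v = 6 * 9 - 21 // i
    for items in i:
        v = items * i
    for v in i:
        emit(25)
        items = i // 15 // (items < i)
    size = [v // 28 for records in items if items > 21 and 21 == items]
    v = size
    if 12 < 22:
        v = size // i
    if size == i and i != items:
        i = v
    print(10)
    i = i == 35
    return records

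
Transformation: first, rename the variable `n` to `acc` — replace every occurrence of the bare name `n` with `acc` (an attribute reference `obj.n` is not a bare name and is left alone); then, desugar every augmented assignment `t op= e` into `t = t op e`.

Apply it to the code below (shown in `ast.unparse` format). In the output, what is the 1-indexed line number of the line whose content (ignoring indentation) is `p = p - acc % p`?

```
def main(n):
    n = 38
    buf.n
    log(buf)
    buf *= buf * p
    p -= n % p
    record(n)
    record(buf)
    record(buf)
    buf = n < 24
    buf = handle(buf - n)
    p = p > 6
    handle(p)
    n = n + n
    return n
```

6

Transformed code:
def main(acc):
    acc = 38
    buf.n
    log(buf)
    buf = buf * (buf * p)
    p = p - acc % p
    record(acc)
    record(buf)
    record(buf)
    buf = acc < 24
    buf = handle(buf - acc)
    p = p > 6
    handle(p)
    acc = acc + acc
    return acc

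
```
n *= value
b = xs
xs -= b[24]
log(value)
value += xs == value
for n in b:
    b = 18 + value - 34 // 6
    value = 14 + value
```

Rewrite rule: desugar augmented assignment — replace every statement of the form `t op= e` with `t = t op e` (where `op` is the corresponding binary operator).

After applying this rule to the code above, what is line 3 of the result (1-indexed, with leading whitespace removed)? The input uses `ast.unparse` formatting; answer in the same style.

Transformed code:
n = n * value
b = xs
xs = xs - b[24]
log(value)
value = value + (xs == value)
for n in b:
    b = 18 + value - 34 // 6
    value = 14 + value

xs = xs - b[24]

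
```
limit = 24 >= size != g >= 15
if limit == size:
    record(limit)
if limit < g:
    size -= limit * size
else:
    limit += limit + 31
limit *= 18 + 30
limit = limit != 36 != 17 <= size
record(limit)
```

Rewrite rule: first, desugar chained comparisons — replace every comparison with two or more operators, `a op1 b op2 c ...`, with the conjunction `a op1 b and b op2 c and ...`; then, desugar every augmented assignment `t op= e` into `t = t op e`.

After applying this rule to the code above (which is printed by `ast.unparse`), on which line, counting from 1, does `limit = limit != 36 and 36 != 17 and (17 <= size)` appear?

9

Transformed code:
limit = 24 >= size and size != g and (g >= 15)
if limit == size:
    record(limit)
if limit < g:
    size = size - limit * size
else:
    limit = limit + (limit + 31)
limit = limit * (18 + 30)
limit = limit != 36 and 36 != 17 and (17 <= size)
record(limit)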